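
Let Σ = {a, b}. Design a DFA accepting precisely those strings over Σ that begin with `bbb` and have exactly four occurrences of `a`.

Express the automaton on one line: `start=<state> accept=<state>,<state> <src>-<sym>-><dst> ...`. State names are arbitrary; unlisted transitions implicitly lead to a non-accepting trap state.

Handle the two conditions separately and then intersect. The first has 5 states tracking whether the input so far still matches the prefix `bbb`; the second has 6 states tracking the count of `a`s, saturating at 5. A product state is a pair (one from each), accepting exactly when both do. Equivalent product states are then merged.
9 states suffice.
        a   b  
>  s0   s1  s2 
   s1   s1  s1 
   s2   s1  s3 
   s3   s1  s4 
   s4   s5  s4 
   s5   s6  s5 
   s6   s7  s6 
   s7   s8  s7 
 * s8   s1  s8 
(> = start, * = accepting)

start=s0 accept=s8 s0-a->s1 s0-b->s2 s1-a->s1 s1-b->s1 s2-a->s1 s2-b->s3 s3-a->s1 s3-b->s4 s4-a->s5 s4-b->s4 s5-a->s6 s5-b->s5 s6-a->s7 s6-b->s6 s7-a->s8 s7-b->s7 s8-a->s1 s8-b->s8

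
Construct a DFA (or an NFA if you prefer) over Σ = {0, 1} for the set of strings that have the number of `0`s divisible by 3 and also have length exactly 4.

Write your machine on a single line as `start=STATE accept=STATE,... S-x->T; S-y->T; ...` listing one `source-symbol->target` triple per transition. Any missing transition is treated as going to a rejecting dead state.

Build one automaton per condition and run them in lockstep. One (3 states) tracks the count of `0`s modulo 3; the other (6 states) tracks the input length, saturating at 5. Each combined state is a pair, one component from each; accept when both components accept.
15 states suffice.
       0  1 
>  A   B  C 
   B   D  E 
   C   E  F 
   D   G  H 
   E   H  I 
   F   I  G 
   G   J  K 
   H   K  L 
   I   L  J 
   J   M  N 
 * K   N  O 
   L   O  M 
   M   O  M 
   N   M  N 
   O   N  O 
(> = start, * = accepting)

start=A; accept=K; A-0->B; A-1->C; B-0->D; B-1->E; C-0->E; C-1->F; D-0->G; D-1->H; E-0->H; E-1->I; F-0->I; F-1->G; G-0->J; G-1->K; H-0->K; H-1->L; I-0->L; I-1->J; J-0->M; J-1->N; K-0->N; K-1->O; L-0->O; L-1->M; M-0->O; M-1->M; N-0->M; N-1->N; O-0->N; O-1->O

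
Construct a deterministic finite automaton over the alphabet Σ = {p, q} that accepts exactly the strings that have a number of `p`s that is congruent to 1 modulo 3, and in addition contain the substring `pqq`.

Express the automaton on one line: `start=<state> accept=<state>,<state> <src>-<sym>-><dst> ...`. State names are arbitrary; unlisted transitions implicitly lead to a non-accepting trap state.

Run two small machines in parallel and take their product. One (3 states) tracks the count of `p`s modulo 3; the other (4 states) tracks whether and how much of `pqq` has been seen. Each combined state is a pair, one component from each; accept when both components accept.
With 10 states:
       p  q 
>  A   B  A 
   B   C  D 
   C   E  F 
   D   C  G 
   E   B  H 
   F   E  I 
 * G   I  G 
   H   B  J 
   I   J  I 
   J   G  J 
(> = start, * = accepting)

start=A accept=G A-p->B A-q->A B-p->C B-q->D C-p->E C-q->F D-p->C D-q->G E-p->B E-q->H F-p->E F-q->I G-p->I G-q->G H-p->B H-q->J I-p->J I-q->I J-p->G J-q->J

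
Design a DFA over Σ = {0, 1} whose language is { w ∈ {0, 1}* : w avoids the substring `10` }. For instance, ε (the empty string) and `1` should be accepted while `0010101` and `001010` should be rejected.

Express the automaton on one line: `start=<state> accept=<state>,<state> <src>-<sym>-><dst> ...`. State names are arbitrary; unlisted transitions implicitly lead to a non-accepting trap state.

This is the complement of 'contains `10`'. Use the same substring-matching states — A through C holding how much of `10` has just been matched — but flip the accepting set: everything except the trap C accepts.
A 3-state machine:
       0  1 
>* A   A  B 
 * B   C  B 
   C   C  C 
(> = start, * = accepting)

start=A accept=A,B A-0->A A-1->B B-0->C B-1->B C-0->C C-1->C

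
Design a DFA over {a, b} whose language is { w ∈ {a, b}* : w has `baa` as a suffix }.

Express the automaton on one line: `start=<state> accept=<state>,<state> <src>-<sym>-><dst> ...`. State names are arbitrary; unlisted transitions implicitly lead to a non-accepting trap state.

start=q0 accept=q3 q0-a->q0 q0-b->q1 q1-a->q2 q1-b->q1 q2-a->q3 q2-b->q1 q3-a->q0 q3-b->q1

Let each state record the length of the longest suffix of the input read so far that is also a prefix of `baa`. q1 means the last symbol is `b`; q2 means the last 2 symbols are `ba`; q3 means the last 3 symbols are `baa`. Accept only at q3, where the string currently ends in `baa`.
A 4-state machine:
        a   b  
>  q0   q0  q1 
   q1   q2  q1 
   q2   q3  q1 
 * q3   q0  q1 
(> = start, * = accepting)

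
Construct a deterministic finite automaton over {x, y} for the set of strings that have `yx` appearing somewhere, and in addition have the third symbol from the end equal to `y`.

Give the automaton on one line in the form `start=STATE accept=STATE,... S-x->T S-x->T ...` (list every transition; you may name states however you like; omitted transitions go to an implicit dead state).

start=q0 accept=q11,q12,q13,q18 q0-x->q1 q0-y->q2 q1-x->q3 q1-y->q4 q2-x->q5 q2-y->q6 q3-x->q7 q3-y->q8 q4-x->q9 q4-y->q10 q5-x->q11 q5-y->q12 q6-x->q13 q6-y->q14 q7-x->q7 q7-y->q8 q8-x->q9 q8-y->q10 q9-x->q11 q9-y->q12 q10-x->q13 q10-y->q14 q11-x->q15 q11-y->q16 q12-x->q9 q12-y->q17 q13-x->q11 q13-y->q12 q14-x->q13 q14-y->q14 q15-x->q15 q15-y->q16 q16-x->q9 q16-y->q17 q17-x->q13 q17-y->q18 q18-x->q13 q18-y->q18

Build one automaton per condition and run them in lockstep. The first has 3 states tracking whether and how much of `yx` has been seen; the second has 15 states tracking the last 3 symbols read. A product state is a pair (one from each), accepting exactly when both do.
          x    y  
>  q0     q1   q2 
   q1     q3   q4 
   q2     q5   q6 
   q3     q7   q8 
   q4     q9  q10 
   q5    q11  q12 
   q6    q13  q14 
   q7     q7   q8 
   q8     q9  q10 
   q9    q11  q12 
   q10   q13  q14 
 * q11   q15  q16 
 * q12    q9  q17 
 * q13   q11  q12 
   q14   q13  q14 
   q15   q15  q16 
   q16    q9  q17 
   q17   q13  q18 
 * q18   q13  q18 
(> = start, * = accepting)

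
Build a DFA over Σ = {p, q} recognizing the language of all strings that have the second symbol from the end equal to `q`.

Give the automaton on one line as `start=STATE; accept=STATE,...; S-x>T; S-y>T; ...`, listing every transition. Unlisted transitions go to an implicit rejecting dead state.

A DFA must remember the last 2 symbols (since which symbol is second-to-last isn't known until the input ends). Use one state per possible window of the last ≤2 symbols; accept from those whose window starts with `q`.
A 7-state machine:
        p   q  
>  S0   S1  S2 
   S1   S3  S4 
   S2   S5  S6 
   S3   S3  S4 
   S4   S5  S6 
 * S5   S3  S4 
 * S6   S5  S6 
(> = start, * = accepting)

start=S0; accept=S5,S6; S0-p>S1; S0-q>S2; S1-p>S3; S1-q>S4; S2-p>S5; S2-q>S6; S3-p>S3; S3-q>S4; S4-p>S5; S4-q>S6; S5-p>S3; S5-q>S4; S6-p>S5; S6-q>S6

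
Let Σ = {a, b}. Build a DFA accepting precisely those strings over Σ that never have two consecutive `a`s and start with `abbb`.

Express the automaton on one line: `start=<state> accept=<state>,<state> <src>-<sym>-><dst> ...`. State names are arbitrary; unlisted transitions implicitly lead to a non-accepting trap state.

Build one automaton per condition and run them in lockstep. One (3 states) tracks partial matches of the forbidden pattern `aa`; the other (6 states) tracks whether the input so far still matches the prefix `abbb`. Each combined state is a pair, one component from each; accept when both components accept. Equivalent product states are then merged.
        a   b  
>  S0   S1  S2 
   S1   S2  S3 
   S2   S2  S2 
   S3   S2  S4 
   S4   S2  S5 
 * S5   S6  S5 
 * S6   S2  S5 
(> = start, * = accepting)

start=S0 accept=S5,S6 S0-a->S1 S0-b->S2 S1-a->S2 S1-b->S3 S2-a->S2 S2-b->S2 S3-a->S2 S3-b->S4 S4-a->S2 S4-b->S5 S5-a->S6 S5-b->S5 S6-a->S2 S6-b->S5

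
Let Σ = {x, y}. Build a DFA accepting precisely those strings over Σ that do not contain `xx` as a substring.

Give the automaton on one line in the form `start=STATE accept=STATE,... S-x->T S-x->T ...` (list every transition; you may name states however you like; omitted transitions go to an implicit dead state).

start=q0 accept=q0,q1 q0-x->q1 q0-y->q0 q1-x->q2 q1-y->q0 q2-x->q2 q2-y->q2

Track partial matches of the forbidden pattern `xx`. State q2 is a dead state reached once `xx` has occurred; every other state accepts. q0 means no part of `xx` is currently matched.
With 3 states:
        x   y  
>* q0   q1  q0 
 * q1   q2  q0 
   q2   q2  q2 
(> = start, * = accepting)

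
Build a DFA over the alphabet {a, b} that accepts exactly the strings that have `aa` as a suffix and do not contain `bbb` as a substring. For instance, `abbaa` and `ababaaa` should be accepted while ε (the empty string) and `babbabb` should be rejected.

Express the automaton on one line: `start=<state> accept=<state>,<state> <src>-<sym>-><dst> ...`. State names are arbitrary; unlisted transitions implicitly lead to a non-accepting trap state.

start=s0 accept=s3 s0-a->s1 s0-b->s2 s1-a->s3 s1-b->s2 s2-a->s1 s2-b->s4 s3-a->s3 s3-b->s2 s4-a->s1 s4-b->s5 s5-a->s5 s5-b->s5

Build one automaton per condition and run them in lockstep. The first has 3 states tracking how much of the suffix `aa` has currently been matched; the second has 4 states tracking partial matches of the forbidden pattern `bbb`. A product state is a pair (one from each), accepting exactly when both do. Minimizing collapses redundant product states.
6 states suffice.
        a   b  
>  s0   s1  s2 
   s1   s3  s2 
   s2   s1  s4 
 * s3   s3  s2 
   s4   s1  s5 
   s5   s5  s5 
(> = start, * = accepting)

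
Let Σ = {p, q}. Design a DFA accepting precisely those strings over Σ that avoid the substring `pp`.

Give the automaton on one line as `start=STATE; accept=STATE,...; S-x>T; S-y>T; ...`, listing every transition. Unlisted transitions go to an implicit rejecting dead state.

start=S0; accept=S0,S1; S0-p>S1; S0-q>S0; S1-p>S2; S1-q>S0; S2-p>S2; S2-q>S2

This is the complement of 'contains `pp`'. Use the same substring-matching states — S0 through S2 holding how much of `pp` has just been matched — but flip the accepting set: everything except the trap S2 accepts.
3 states suffice.
        p   q  
>* S0   S1  S0 
 * S1   S2  S0 
   S2   S2  S2 
(> = start, * = accepting)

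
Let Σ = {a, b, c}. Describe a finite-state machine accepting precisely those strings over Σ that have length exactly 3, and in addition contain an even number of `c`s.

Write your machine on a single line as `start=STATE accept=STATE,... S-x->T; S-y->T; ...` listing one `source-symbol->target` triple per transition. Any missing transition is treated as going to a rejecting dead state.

start=q0; accept=q5; q0-a->q1; q0-b->q1; q0-c->q2; q1-a->q3; q1-b->q3; q1-c->q4; q2-a->q4; q2-b->q4; q2-c->q3; q3-a->q5; q3-b->q5; q3-c->q6; q4-a->q6; q4-b->q6; q4-c->q5; q5-a->q6; q5-b->q6; q5-c->q6; q6-a->q6; q6-b->q6; q6-c->q6

Run two small machines in parallel and take their product. The first has 5 states tracking the input length, saturating at 4; the second has 2 states tracking the count of `c`s modulo 2. A product state is a pair (one from each), accepting exactly when both do. After merging equivalent states the machine shrinks.
A 7-state machine:
        a   b   c  
>  q0   q1  q1  q2 
   q1   q3  q3  q4 
   q2   q4  q4  q3 
   q3   q5  q5  q6 
   q4   q6  q6  q5 
 * q5   q6  q6  q6 
   q6   q6  q6  q6 
(> = start, * = accepting)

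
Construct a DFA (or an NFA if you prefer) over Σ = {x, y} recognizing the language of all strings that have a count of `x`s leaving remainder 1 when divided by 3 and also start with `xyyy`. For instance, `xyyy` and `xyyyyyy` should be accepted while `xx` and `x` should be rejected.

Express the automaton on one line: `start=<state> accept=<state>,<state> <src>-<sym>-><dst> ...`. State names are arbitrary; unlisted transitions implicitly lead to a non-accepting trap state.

start=S0 accept=S5 S0-x->S1 S0-y->S2 S1-x->S2 S1-y->S3 S2-x->S2 S2-y->S2 S3-x->S2 S3-y->S4 S4-x->S2 S4-y->S5 S5-x->S6 S5-y->S5 S6-x->S7 S6-y->S6 S7-x->S5 S7-y->S7

Build one automaton per condition and run them in lockstep. The first has 3 states tracking the count of `x`s modulo 3; the second has 6 states tracking whether the input so far still matches the prefix `xyyy`. A product state is a pair (one from each), accepting exactly when both do. Equivalent product states are then merged.
With 8 states:
        x   y  
>  S0   S1  S2 
   S1   S2  S3 
   S2   S2  S2 
   S3   S2  S4 
   S4   S2  S5 
 * S5   S6  S5 
   S6   S7  S6 
   S7   S5  S7 
(> = start, * = accepting)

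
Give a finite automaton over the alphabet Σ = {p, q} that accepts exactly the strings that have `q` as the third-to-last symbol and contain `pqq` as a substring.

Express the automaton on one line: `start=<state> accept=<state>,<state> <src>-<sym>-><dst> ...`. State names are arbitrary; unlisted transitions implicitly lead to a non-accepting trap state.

Handle the two conditions separately and then intersect. One (15 states) tracks the last 3 symbols read; the other (4 states) tracks whether and how much of `pqq` has been seen. Each combined state is a pair, one component from each; accept when both components accept. Equivalent product states are then merged.
With 11 states:
       p  q 
>  A   B  A 
   B   B  C 
   C   B  D 
   D   E  F 
 * E   G  H 
 * F   E  F 
 * G   I  J 
 * H   K  D 
   I   I  J 
   J   K  D 
   K   G  H 
(> = start, * = accepting)

start=A accept=E,F,G,H A-p->B A-q->A B-p->B B-q->C C-p->B C-q->D D-p->E D-q->F E-p->G E-q->H F-p->E F-q->F G-p->I G-q->J H-p->K H-q->D I-p->I I-q->J J-p->K J-q->D K-p->G K-q->H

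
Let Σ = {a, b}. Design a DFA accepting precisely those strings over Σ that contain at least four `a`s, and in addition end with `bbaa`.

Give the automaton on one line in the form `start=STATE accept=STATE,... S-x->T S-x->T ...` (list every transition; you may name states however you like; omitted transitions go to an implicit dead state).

Handle the two conditions separately and then intersect. One (6 states) tracks the count of `a`s, saturating at 5; the other (5 states) tracks how much of the suffix `bbaa` has currently been matched. Each combined state is a pair, one component from each; accept when both components accept. Equivalent product states are then merged.
With 7 states:
        a   b  
>  S0   S1  S0 
   S1   S2  S1 
   S2   S2  S3 
   S3   S2  S4 
   S4   S5  S4 
   S5   S6  S3 
 * S6   S2  S3 
(> = start, * = accepting)

start=S0 accept=S6 S0-a->S1 S0-b->S0 S1-a->S2 S1-b->S1 S2-a->S2 S2-b->S3 S3-a->S2 S3-b->S4 S4-a->S5 S4-b->S4 S5-a->S6 S5-b->S3 S6-a->S2 S6-b->S3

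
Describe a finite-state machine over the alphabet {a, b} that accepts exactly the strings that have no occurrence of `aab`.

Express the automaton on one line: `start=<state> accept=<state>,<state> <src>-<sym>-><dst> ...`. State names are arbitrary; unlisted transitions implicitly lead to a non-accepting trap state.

This is the complement of 'contains `aab`'. Use the same substring-matching states — S0 through S3 holding how much of `aab` has just been matched — but flip the accepting set: everything except the trap S3 accepts.
4 states suffice.
        a   b  
>* S0   S1  S0 
 * S1   S2  S0 
 * S2   S2  S3 
   S3   S3  S3 
(> = start, * = accepting)

start=S0 accept=S0,S1,S2 S0-a->S1 S0-b->S0 S1-a->S2 S1-b->S0 S2-a->S2 S2-b->S3 S3-a->S3 S3-b->S3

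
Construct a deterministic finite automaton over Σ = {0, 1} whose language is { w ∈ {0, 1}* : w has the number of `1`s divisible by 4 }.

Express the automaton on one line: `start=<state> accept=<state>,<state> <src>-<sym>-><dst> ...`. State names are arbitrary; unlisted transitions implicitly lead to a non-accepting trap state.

start=q0 accept=q0 q0-0->q0 q0-1->q1 q1-0->q1 q1-1->q2 q2-0->q2 q2-1->q3 q3-0->q3 q3-1->q0

Keep the running count of `1`s modulo 4: each `1` advances along the cycle q0 → q1 → q2 → q3 → q0 while other symbols loop. Accept at q0.
4 states suffice.
        0   1  
>* q0   q0  q1 
   q1   q1  q2 
   q2   q2  q3 
   q3   q3  q0 
(> = start, * = accepting)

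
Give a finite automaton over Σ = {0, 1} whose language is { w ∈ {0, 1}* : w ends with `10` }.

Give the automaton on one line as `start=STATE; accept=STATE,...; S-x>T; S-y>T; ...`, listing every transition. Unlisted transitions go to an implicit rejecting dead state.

start=A; accept=C; A-0>A; A-1>B; B-0>C; B-1>B; C-0>A; C-1>B

Let each state record the length of the longest suffix of the input read so far that is also a prefix of `10`. B means the last symbol is `1`; C means the last 2 symbols are `10`. Accept only at C, where the string currently ends in `10`.
3 states suffice.
       0  1 
>  A   A  B 
   B   C  B 
 * C   A  B 
(> = start, * = accepting)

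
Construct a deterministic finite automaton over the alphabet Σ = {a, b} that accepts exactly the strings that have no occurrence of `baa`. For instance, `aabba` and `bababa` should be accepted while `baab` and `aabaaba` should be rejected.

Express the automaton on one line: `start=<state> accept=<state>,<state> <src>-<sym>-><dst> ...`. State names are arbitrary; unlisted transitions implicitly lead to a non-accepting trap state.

start=q0 accept=q0,q1,q2 q0-a->q0 q0-b->q1 q1-a->q2 q1-b->q1 q2-a->q3 q2-b->q1 q3-a->q3 q3-b->q3

Track partial matches of the forbidden pattern `baa`. State q3 is a dead state reached once `baa` has occurred; every other state accepts. q0 means no part of `baa` is currently matched.
A 4-state machine:
        a   b  
>* q0   q0  q1 
 * q1   q2  q1 
 * q2   q3  q1 
   q3   q3  q3 
(> = start, * = accepting)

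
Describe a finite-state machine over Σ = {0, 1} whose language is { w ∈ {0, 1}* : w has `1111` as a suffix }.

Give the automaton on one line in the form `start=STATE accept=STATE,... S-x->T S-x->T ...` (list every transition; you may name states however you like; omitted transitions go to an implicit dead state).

start=A accept=E A-0->A A-1->B B-0->A B-1->C C-0->A C-1->D D-0->A D-1->E E-0->A E-1->E

Remember how much of `1111` the current input suffix matches. State A means no match yet; B means the last symbol is `1`; C means the last 2 symbols are `11`; D means the last 3 symbols are `111`; E means the last 4 symbols are `1111`. Only E accepts. On a mismatch, fall back to the longest proper suffix that is still a prefix of `1111`.
With 5 states:
       0  1 
>  A   A  B 
   B   A  C 
   C   A  D 
   D   A  E 
 * E   A  E 
(> = start, * = accepting)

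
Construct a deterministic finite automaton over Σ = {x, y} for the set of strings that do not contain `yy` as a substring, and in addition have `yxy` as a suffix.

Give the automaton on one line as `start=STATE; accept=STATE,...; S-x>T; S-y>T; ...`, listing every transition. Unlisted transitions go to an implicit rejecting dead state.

start=s0; accept=s4; s0-x>s0; s0-y>s1; s1-x>s2; s1-y>s3; s2-x>s0; s2-y>s4; s3-x>s3; s3-y>s3; s4-x>s2; s4-y>s3

Run two small machines in parallel and take their product. The first has 3 states tracking partial matches of the forbidden pattern `yy`; the second has 4 states tracking how much of the suffix `yxy` has currently been matched. A product state is a pair (one from each), accepting exactly when both do. Equivalent product states are then merged.
A 5-state machine:
        x   y  
>  s0   s0  s1 
   s1   s2  s3 
   s2   s0  s4 
   s3   s3  s3 
 * s4   s2  s3 
(> = start, * = accepting)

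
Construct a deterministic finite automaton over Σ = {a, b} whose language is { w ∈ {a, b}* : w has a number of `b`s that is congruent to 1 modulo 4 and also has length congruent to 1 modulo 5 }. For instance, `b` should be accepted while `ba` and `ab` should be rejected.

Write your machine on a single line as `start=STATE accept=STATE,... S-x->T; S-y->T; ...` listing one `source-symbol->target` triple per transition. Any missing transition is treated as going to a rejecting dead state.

start=s0; accept=s2; s0-a->s1; s0-b->s2; s1-a->s3; s1-b->s4; s2-a->s4; s2-b->s5; s3-a->s6; s3-b->s7; s4-a->s7; s4-b->s8; s5-a->s8; s5-b->s9; s6-a->s10; s6-b->s11; s7-a->s11; s7-b->s12; s8-a->s12; s8-b->s13; s9-a->s13; s9-b->s10; s10-a->s0; s10-b->s14; s11-a->s14; s11-b->s15; s12-a->s15; s12-b->s16; s13-a->s16; s13-b->s0; s14-a->s2; s14-b->s17; s15-a->s17; s15-b->s18; s16-a->s18; s16-b->s1; s17-a->s5; s17-b->s19; s18-a->s19; s18-b->s3; s19-a->s9; s19-b->s6

Build one automaton per condition and run them in lockstep. The first has 4 states tracking the count of `b`s modulo 4; the second has 5 states tracking the input length modulo 5. A product state is a pair (one from each), accepting exactly when both do.
20 states suffice.
          a    b  
>  s0     s1   s2 
   s1     s3   s4 
 * s2     s4   s5 
   s3     s6   s7 
   s4     s7   s8 
   s5     s8   s9 
   s6    s10  s11 
   s7    s11  s12 
   s8    s12  s13 
   s9    s13  s10 
   s10    s0  s14 
   s11   s14  s15 
   s12   s15  s16 
   s13   s16   s0 
   s14    s2  s17 
   s15   s17  s18 
   s16   s18   s1 
   s17    s5  s19 
   s18   s19   s3 
   s19    s9   s6 
(> = start, * = accepting)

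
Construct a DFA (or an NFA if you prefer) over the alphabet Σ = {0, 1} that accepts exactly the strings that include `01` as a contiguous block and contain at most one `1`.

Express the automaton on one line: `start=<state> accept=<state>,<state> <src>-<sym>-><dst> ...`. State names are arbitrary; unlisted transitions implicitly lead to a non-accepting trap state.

start=S0 accept=S3 S0-0->S1 S0-1->S2 S1-0->S1 S1-1->S3 S2-0->S4 S2-1->S5 S3-0->S3 S3-1->S6 S4-0->S4 S4-1->S6 S5-0->S7 S5-1->S5 S6-0->S6 S6-1->S6 S7-0->S7 S7-1->S6

Run two small machines in parallel and take their product. One (3 states) tracks whether and how much of `01` has been seen; the other (3 states) tracks the count of `1`s, saturating at 2. Each combined state is a pair, one component from each; accept when both components accept.
An 8-state machine:
        0   1  
>  S0   S1  S2 
   S1   S1  S3 
   S2   S4  S5 
 * S3   S3  S6 
   S4   S4  S6 
   S5   S7  S5 
   S6   S6  S6 
   S7   S7  S6 
(> = start, * = accepting)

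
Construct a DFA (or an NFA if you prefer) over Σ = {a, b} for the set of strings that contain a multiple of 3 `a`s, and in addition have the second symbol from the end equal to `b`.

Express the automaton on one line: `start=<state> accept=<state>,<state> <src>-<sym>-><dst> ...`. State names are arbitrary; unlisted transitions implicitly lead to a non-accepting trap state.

start=s0 accept=s6,s13 s0-a->s1 s0-b->s2 s1-a->s3 s1-b->s4 s2-a->s5 s2-b->s6 s3-a->s7 s3-b->s8 s4-a->s9 s4-b->s10 s5-a->s3 s5-b->s4 s6-a->s5 s6-b->s6 s7-a->s11 s7-b->s12 s8-a->s13 s8-b->s14 s9-a->s7 s9-b->s8 s10-a->s9 s10-b->s10 s11-a->s3 s11-b->s4 s12-a->s5 s12-b->s6 s13-a->s11 s13-b->s12 s14-a->s13 s14-b->s14

Build one automaton per condition and run them in lockstep. The first has 3 states tracking the count of `a`s modulo 3; the second has 7 states tracking the last 2 symbols read. A product state is a pair (one from each), accepting exactly when both do.
With 15 states:
          a    b  
>  s0     s1   s2 
   s1     s3   s4 
   s2     s5   s6 
   s3     s7   s8 
   s4     s9  s10 
   s5     s3   s4 
 * s6     s5   s6 
   s7    s11  s12 
   s8    s13  s14 
   s9     s7   s8 
   s10    s9  s10 
   s11    s3   s4 
   s12    s5   s6 
 * s13   s11  s12 
   s14   s13  s14 
(> = start, * = accepting)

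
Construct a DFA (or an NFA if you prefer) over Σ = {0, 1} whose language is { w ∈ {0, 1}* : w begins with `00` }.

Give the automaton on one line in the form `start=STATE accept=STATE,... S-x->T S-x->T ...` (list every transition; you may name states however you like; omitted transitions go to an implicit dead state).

Check the first 2 symbols one by one: A through B record how many have matched `00` so far; any wrong symbol goes to the dead state D. After all 2 match we enter the accepting sink C.
With 4 states:
       0  1 
>  A   B  D 
   B   C  D 
 * C   C  C 
   D   D  D 
(> = start, * = accepting)

start=A accept=C A-0->B A-1->D B-0->C B-1->D C-0->C C-1->C D-0->D D-1->D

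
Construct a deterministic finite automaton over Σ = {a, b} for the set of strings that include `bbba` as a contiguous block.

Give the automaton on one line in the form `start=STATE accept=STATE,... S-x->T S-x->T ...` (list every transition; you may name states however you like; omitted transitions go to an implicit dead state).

States s0..s3 record the length of the longest prefix of `bbba` that matches the current input suffix. Reaching s4 means `bbba` has been seen, and we stay there forever. Accept from s4.
5 states suffice.
        a   b  
>  s0   s0  s1 
   s1   s0  s2 
   s2   s0  s3 
   s3   s4  s3 
 * s4   s4  s4 
(> = start, * = accepting)

start=s0 accept=s4 s0-a->s0 s0-b->s1 s1-a->s0 s1-b->s2 s2-a->s0 s2-b->s3 s3-a->s4 s3-b->s3 s4-a->s4 s4-b->s4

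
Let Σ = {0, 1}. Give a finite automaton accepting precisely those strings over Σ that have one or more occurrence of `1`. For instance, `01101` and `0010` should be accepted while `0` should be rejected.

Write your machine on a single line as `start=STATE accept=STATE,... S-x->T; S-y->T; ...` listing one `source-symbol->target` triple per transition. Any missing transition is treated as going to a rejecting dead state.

start=A; accept=B,C; A-0->A; A-1->B; B-0->B; B-1->C; C-0->C; C-1->C

Only the number of `1`s matters, and only up to 2. Make a chain A → B → C advanced by each `1` (with C absorbing); every other symbol self-loops. The accepting set is {B, C}.
3 states suffice.
       0  1 
>  A   A  B 
 * B   B  C 
 * C   C  C 
(> = start, * = accepting)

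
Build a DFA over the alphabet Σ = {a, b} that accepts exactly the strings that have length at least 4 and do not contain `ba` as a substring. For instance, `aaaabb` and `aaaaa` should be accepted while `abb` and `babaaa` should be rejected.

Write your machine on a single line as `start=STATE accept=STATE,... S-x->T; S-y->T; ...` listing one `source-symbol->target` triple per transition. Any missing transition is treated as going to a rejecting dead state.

start=q0; accept=q8,q9; q0-a->q1; q0-b->q2; q1-a->q3; q1-b->q4; q2-a->q5; q2-b->q4; q3-a->q6; q3-b->q7; q4-a->q5; q4-b->q7; q5-a->q5; q5-b->q5; q6-a->q8; q6-b->q9; q7-a->q5; q7-b->q9; q8-a->q8; q8-b->q9; q9-a->q5; q9-b->q9

Run two small machines in parallel and take their product. One (6 states) tracks the input length, saturating at 5; the other (3 states) tracks partial matches of the forbidden pattern `ba`. Each combined state is a pair, one component from each; accept when both components accept. Minimizing collapses redundant product states.
10 states suffice.
        a   b  
>  q0   q1  q2 
   q1   q3  q4 
   q2   q5  q4 
   q3   q6  q7 
   q4   q5  q7 
   q5   q5  q5 
   q6   q8  q9 
   q7   q5  q9 
 * q8   q8  q9 
 * q9   q5  q9 
(> = start, * = accepting)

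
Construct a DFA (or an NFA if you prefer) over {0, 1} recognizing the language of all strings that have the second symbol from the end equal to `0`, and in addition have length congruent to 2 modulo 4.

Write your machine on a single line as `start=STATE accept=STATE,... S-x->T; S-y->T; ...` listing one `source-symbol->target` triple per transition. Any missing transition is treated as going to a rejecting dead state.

Handle the two conditions separately and then intersect. The first has 7 states tracking the last 2 symbols read; the second has 4 states tracking the input length modulo 4. A product state is a pair (one from each), accepting exactly when both do.
          0    1  
>  q0     q1   q2 
   q1     q3   q4 
   q2     q5   q6 
 * q3     q7   q8 
 * q4     q9  q10 
   q5     q7   q8 
   q6     q9  q10 
   q7    q11  q12 
   q8    q13  q14 
   q9    q11  q12 
   q10   q13  q14 
   q11   q15  q16 
   q12   q17  q18 
   q13   q15  q16 
   q14   q17  q18 
   q15    q3   q4 
   q16    q5   q6 
   q17    q3   q4 
   q18    q5   q6 
(> = start, * = accepting)

start=q0; accept=q3,q4; q0-0->q1; q0-1->q2; q1-0->q3; q1-1->q4; q2-0->q5; q2-1->q6; q3-0->q7; q3-1->q8; q4-0->q9; q4-1->q10; q5-0->q7; q5-1->q8; q6-0->q9; q6-1->q10; q7-0->q11; q7-1->q12; q8-0->q13; q8-1->q14; q9-0->q11; q9-1->q12; q10-0->q13; q10-1->q14; q11-0->q15; q11-1->q16; q12-0->q17; q12-1->q18; q13-0->q15; q13-1->q16; q14-0->q17; q14-1->q18; q15-0->q3; q15-1->q4; q16-0->q5; q16-1->q6; q17-0->q3; q17-1->q4; q18-0->q5; q18-1->q6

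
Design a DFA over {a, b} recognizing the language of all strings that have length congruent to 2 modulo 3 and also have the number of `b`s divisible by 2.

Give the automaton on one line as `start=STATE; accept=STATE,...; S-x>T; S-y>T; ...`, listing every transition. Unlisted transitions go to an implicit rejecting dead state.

start=q0; accept=q3; q0-a>q1; q0-b>q2; q1-a>q3; q1-b>q4; q2-a>q4; q2-b>q3; q3-a>q0; q3-b>q5; q4-a>q5; q4-b>q0; q5-a>q2; q5-b>q1

Run two small machines in parallel and take their product. The first has 3 states tracking the input length modulo 3; the second has 2 states tracking the count of `b`s modulo 2. A product state is a pair (one from each), accepting exactly when both do.
A 6-state machine:
        a   b  
>  q0   q1  q2 
   q1   q3  q4 
   q2   q4  q3 
 * q3   q0  q5 
   q4   q5  q0 
   q5   q2  q1 
(> = start, * = accepting)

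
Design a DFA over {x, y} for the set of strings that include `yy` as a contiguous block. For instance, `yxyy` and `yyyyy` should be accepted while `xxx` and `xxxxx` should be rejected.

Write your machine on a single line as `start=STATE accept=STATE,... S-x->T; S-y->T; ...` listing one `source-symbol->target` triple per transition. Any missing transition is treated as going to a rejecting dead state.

Track how much of `yy` has been matched so far: state q0 is no progress, q2 is the absorbing accept state reached once `yy` has occurred. Intermediate states record partial matches; on a mismatch, fall back to the longest reusable overlap.
A 3-state machine:
        x   y  
>  q0   q0  q1 
   q1   q0  q2 
 * q2   q2  q2 
(> = start, * = accepting)

start=q0; accept=q2; q0-x->q0; q0-y->q1; q1-x->q0; q1-y->q2; q2-x->q2; q2-y->q2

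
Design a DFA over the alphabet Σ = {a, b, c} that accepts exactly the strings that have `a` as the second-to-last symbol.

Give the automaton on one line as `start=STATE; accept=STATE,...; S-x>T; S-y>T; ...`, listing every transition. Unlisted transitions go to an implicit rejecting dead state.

start=q0; accept=q4,q5,q6; q0-a>q1; q0-b>q2; q0-c>q3; q1-a>q4; q1-b>q5; q1-c>q6; q2-a>q7; q2-b>q8; q2-c>q9; q3-a>q10; q3-b>q11; q3-c>q12; q4-a>q4; q4-b>q5; q4-c>q6; q5-a>q7; q5-b>q8; q5-c>q9; q6-a>q10; q6-b>q11; q6-c>q12; q7-a>q4; q7-b>q5; q7-c>q6; q8-a>q7; q8-b>q8; q8-c>q9; q9-a>q10; q9-b>q11; q9-c>q12; q10-a>q4; q10-b>q5; q10-c>q6; q11-a>q7; q11-b>q8; q11-c>q9; q12-a>q10; q12-b>q11; q12-c>q12

Because acceptance depends on a position counted from the end, the machine has to buffer the most recent 2 symbols. Make each state the string of the last up-to-2 symbols read; on input `x` shift the window left and append `x`. Accept when the buffered window has length 2 and begins with `a`.
          a    b    c  
>  q0     q1   q2   q3 
   q1     q4   q5   q6 
   q2     q7   q8   q9 
   q3    q10  q11  q12 
 * q4     q4   q5   q6 
 * q5     q7   q8   q9 
 * q6    q10  q11  q12 
   q7     q4   q5   q6 
   q8     q7   q8   q9 
   q9    q10  q11  q12 
   q10    q4   q5   q6 
   q11    q7   q8   q9 
   q12   q10  q11  q12 
(> = start, * = accepting)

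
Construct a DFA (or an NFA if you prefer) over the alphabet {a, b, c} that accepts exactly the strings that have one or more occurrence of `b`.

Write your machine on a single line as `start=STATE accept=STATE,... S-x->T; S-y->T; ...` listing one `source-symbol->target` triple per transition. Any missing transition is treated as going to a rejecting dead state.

start=s0; accept=s1,s2; s0-a->s0; s0-b->s1; s0-c->s0; s1-a->s1; s1-b->s2; s1-c->s1; s2-a->s2; s2-b->s2; s2-c->s2

Only the number of `b`s matters, and only up to 2. Make a chain s0 → s1 → s2 advanced by each `b` (with s2 absorbing); every other symbol self-loops. The accepting set is {s1, s2}.
3 states suffice.
        a   b   c  
>  s0   s0  s1  s0 
 * s1   s1  s2  s1 
 * s2   s2  s2  s2 
(> = start, * = accepting)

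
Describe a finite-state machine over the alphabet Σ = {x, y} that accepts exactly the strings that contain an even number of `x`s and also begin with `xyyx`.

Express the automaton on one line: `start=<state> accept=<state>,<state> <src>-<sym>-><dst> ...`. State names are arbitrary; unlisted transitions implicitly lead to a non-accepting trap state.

Build one automaton per condition and run them in lockstep. The first has 2 states tracking the count of `x`s modulo 2; the second has 6 states tracking whether the input so far still matches the prefix `xyyx`. A product state is a pair (one from each), accepting exactly when both do. Equivalent product states are then merged.
7 states suffice.
        x   y  
>  q0   q1  q2 
   q1   q2  q3 
   q2   q2  q2 
   q3   q2  q4 
   q4   q5  q2 
 * q5   q6  q5 
   q6   q5  q6 
(> = start, * = accepting)

start=q0 accept=q5 q0-x->q1 q0-y->q2 q1-x->q2 q1-y->q3 q2-x->q2 q2-y->q2 q3-x->q2 q3-y->q4 q4-x->q5 q4-y->q2 q5-x->q6 q5-y->q5 q6-x->q5 q6-y->q6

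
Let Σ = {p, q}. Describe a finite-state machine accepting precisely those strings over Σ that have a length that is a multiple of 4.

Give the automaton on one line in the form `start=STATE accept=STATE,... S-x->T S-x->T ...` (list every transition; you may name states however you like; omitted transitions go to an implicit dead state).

start=S0 accept=S0 S0-p->S1 S0-q->S1 S1-p->S2 S1-q->S2 S2-p->S3 S2-q->S3 S3-p->S0 S3-q->S0

Count input length modulo 4: every symbol advances one step around the cycle S0 → S1 → S2 → S3 → S0. Accept at S0.
        p   q  
>* S0   S1  S1 
   S1   S2  S2 
   S2   S3  S3 
   S3   S0  S0 
(> = start, * = accepting)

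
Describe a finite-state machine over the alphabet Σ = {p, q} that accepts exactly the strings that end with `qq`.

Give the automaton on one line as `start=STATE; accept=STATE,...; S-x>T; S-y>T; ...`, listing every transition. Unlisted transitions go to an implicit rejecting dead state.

Remember how much of `qq` the current input suffix matches. State s0 means no match yet; s1 means the last symbol is `q`; s2 means the last 2 symbols are `qq`. Only s2 accepts. On a mismatch, fall back to the longest proper suffix that is still a prefix of `qq`.
With 3 states:
        p   q  
>  s0   s0  s1 
   s1   s0  s2 
 * s2   s0  s2 
(> = start, * = accepting)

start=s0; accept=s2; s0-p>s0; s0-q>s1; s1-p>s0; s1-q>s2; s2-p>s0; s2-q>s2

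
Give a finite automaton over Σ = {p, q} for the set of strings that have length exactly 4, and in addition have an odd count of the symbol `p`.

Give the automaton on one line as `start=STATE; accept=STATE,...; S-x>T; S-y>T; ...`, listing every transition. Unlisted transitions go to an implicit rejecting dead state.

start=s0; accept=s8; s0-p>s1; s0-q>s2; s1-p>s3; s1-q>s4; s2-p>s4; s2-q>s3; s3-p>s5; s3-q>s6; s4-p>s6; s4-q>s5; s5-p>s7; s5-q>s8; s6-p>s8; s6-q>s7; s7-p>s9; s7-q>s10; s8-p>s10; s8-q>s9; s9-p>s10; s9-q>s9; s10-p>s9; s10-q>s10

Run two small machines in parallel and take their product. The first has 6 states tracking the input length, saturating at 5; the second has 2 states tracking the count of `p`s modulo 2. A product state is a pair (one from each), accepting exactly when both do.
          p    q  
>  s0     s1   s2 
   s1     s3   s4 
   s2     s4   s3 
   s3     s5   s6 
   s4     s6   s5 
   s5     s7   s8 
   s6     s8   s7 
   s7     s9  s10 
 * s8    s10   s9 
   s9    s10   s9 
   s10    s9  s10 
(> = start, * = accepting)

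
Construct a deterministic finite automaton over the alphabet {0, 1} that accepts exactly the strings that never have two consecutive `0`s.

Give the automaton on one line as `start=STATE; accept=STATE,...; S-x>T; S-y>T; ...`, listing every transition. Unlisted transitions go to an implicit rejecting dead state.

start=s0; accept=s0,s1; s0-0>s1; s0-1>s0; s1-0>s2; s1-1>s0; s2-0>s2; s2-1>s2

This is the complement of 'contains `00`'. Use the same substring-matching states — s0 through s2 holding how much of `00` has just been matched — but flip the accepting set: everything except the trap s2 accepts.
A 3-state machine:
        0   1  
>* s0   s1  s0 
 * s1   s2  s0 
   s2   s2  s2 
(> = start, * = accepting)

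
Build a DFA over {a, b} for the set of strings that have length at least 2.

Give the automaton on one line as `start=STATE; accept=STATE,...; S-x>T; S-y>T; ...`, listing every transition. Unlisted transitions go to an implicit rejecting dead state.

Count input length up to 3: every symbol moves from s0 toward s3, which means 'more than 2' and absorbs. Accept from {s2, s3}.
A 4-state machine:
        a   b  
>  s0   s1  s1 
   s1   s2  s2 
 * s2   s3  s3 
 * s3   s3  s3 
(> = start, * = accepting)

start=s0; accept=s2,s3; s0-a>s1; s0-b>s1; s1-a>s2; s1-b>s2; s2-a>s3; s2-b>s3; s3-a>s3; s3-b>s3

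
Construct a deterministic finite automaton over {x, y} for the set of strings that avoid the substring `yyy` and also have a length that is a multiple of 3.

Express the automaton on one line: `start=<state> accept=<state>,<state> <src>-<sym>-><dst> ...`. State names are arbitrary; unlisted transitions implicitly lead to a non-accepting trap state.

start=q0 accept=q0,q6,q7 q0-x->q1 q0-y->q2 q1-x->q3 q1-y->q4 q2-x->q3 q2-y->q5 q3-x->q0 q3-y->q6 q4-x->q0 q4-y->q7 q5-x->q0 q5-y->q8 q6-x->q1 q6-y->q9 q7-x->q1 q7-y->q8 q8-x->q8 q8-y->q8 q9-x->q3 q9-y->q8

Run two small machines in parallel and take their product. The first has 4 states tracking partial matches of the forbidden pattern `yyy`; the second has 3 states tracking the input length modulo 3. A product state is a pair (one from each), accepting exactly when both do. Minimizing collapses redundant product states.
        x   y  
>* q0   q1  q2 
   q1   q3  q4 
   q2   q3  q5 
   q3   q0  q6 
   q4   q0  q7 
   q5   q0  q8 
 * q6   q1  q9 
 * q7   q1  q8 
   q8   q8  q8 
   q9   q3  q8 
(> = start, * = accepting)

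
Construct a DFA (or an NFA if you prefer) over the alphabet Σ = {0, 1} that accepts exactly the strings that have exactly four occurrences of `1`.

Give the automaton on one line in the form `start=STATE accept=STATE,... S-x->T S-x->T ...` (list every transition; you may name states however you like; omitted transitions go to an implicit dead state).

Only the number of `1`s matters, and only up to 5. Make a chain s0 → s1 → s2 → s3 → s4 → s5 advanced by each `1` (with s5 absorbing); every other symbol self-loops. The accepting set is {s4}.
With 6 states:
        0   1  
>  s0   s0  s1 
   s1   s1  s2 
   s2   s2  s3 
   s3   s3  s4 
 * s4   s4  s5 
   s5   s5  s5 
(> = start, * = accepting)

start=s0 accept=s4 s0-0->s0 s0-1->s1 s1-0->s1 s1-1->s2 s2-0->s2 s2-1->s3 s3-0->s3 s3-1->s4 s4-0->s4 s4-1->s5 s5-0->s5 s5-1->s5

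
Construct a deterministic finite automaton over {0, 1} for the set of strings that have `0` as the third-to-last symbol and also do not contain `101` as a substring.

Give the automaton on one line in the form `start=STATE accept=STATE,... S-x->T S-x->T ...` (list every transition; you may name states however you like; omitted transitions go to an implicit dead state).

start=q0 accept=q6,q7,q8,q9 q0-0->q1 q0-1->q2 q1-0->q3 q1-1->q4 q2-0->q5 q2-1->q2 q3-0->q6 q3-1->q7 q4-0->q8 q4-1->q9 q5-0->q3 q5-1->q10 q6-0->q6 q6-1->q7 q7-0->q8 q7-1->q9 q8-0->q3 q8-1->q10 q9-0->q5 q9-1->q2 q10-0->q10 q10-1->q10

Handle the two conditions separately and then intersect. The first has 15 states tracking the last 3 symbols read; the second has 4 states tracking partial matches of the forbidden pattern `101`. A product state is a pair (one from each), accepting exactly when both do. Equivalent product states are then merged.
          0    1  
>  q0     q1   q2 
   q1     q3   q4 
   q2     q5   q2 
   q3     q6   q7 
   q4     q8   q9 
   q5     q3  q10 
 * q6     q6   q7 
 * q7     q8   q9 
 * q8     q3  q10 
 * q9     q5   q2 
   q10   q10  q10 
(> = start, * = accepting)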